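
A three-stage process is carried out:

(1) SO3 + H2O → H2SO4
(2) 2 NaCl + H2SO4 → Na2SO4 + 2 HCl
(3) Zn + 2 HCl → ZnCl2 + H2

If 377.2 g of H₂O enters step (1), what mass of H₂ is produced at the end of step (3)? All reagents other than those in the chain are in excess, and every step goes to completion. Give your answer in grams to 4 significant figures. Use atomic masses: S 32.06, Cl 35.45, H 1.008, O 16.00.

42.21 g

M(H2O) = 2(1.008) + 16.00 = 18.016 g/mol.
M(H2) = 2(1.008) = 2.016 g/mol.
n(H2O) = 377.2 / 18.016 = 20.937 mol.
Reaction (1): H2O→H2SO4 ratio 1:1 ⇒ n(H2SO4) = 20.937 mol.
Reaction (2): H2SO4→HCl ratio 1:2 ⇒ n(HCl) = 41.874 mol.
Reaction (3): HCl→H2 ratio 2:1 ⇒ n(H2) = 20.937 mol.
Mass of H2 = 20.937 × 2.016 = 42.209 g.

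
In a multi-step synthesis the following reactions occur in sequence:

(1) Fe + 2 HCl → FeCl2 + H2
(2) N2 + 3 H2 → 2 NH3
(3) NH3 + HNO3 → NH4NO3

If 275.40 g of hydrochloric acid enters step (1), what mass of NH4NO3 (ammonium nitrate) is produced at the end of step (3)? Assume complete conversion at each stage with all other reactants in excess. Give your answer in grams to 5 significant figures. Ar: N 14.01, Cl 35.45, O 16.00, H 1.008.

M(HCl) = 1.008 + 35.45 = 36.458 g/mol.
M(NH4NO3) = 2(14.01) + 4(1.008) + 3(16.00) = 80.052 g/mol.
n(HCl) = 275.40 / 36.458 = 7.55390 mol.
Reaction (1): HCl→H2 ratio 2:1 ⇒ n(H2) = 3.77695 mol.
Reaction (2): H2→NH3 ratio 3:2 ⇒ n(NH3) = 2.51797 mol.
Reaction (3): NH3→NH4NO3 ratio 1:1 ⇒ n(NH4NO3) = 2.51797 mol.
Mass of NH4NO3 = 2.51797 × 80.052 = 201.568 g.

201.57 g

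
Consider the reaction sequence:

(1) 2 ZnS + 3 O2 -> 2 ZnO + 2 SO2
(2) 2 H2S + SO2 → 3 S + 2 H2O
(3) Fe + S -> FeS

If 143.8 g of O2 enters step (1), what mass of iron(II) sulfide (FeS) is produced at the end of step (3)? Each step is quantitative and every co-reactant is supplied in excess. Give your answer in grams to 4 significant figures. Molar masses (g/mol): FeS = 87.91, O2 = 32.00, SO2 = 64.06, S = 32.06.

n(O2) = 143.8 / 32.00 = 4.4938 mol.
Reaction (1): O2→SO2 ratio 3:2 ⇒ n(SO2) = 2.9958 mol.
Reaction (2): SO2→S ratio 1:3 ⇒ n(S) = 8.9875 mol.
Reaction (3): S→FeS ratio 1:1 ⇒ n(FeS) = 8.9875 mol.
Mass of FeS = 8.9875 × 87.91 = 790.09 g.

790.1 g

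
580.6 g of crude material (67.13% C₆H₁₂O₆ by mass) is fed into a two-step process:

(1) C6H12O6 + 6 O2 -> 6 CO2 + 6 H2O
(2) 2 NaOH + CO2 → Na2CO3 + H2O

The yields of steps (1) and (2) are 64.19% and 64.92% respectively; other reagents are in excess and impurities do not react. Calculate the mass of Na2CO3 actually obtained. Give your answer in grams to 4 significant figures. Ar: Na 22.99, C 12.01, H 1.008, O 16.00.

Pure C6H12O6 = 580.6 × 0.6713 = 389.76 g.
M(C6H12O6) = 6(12.01) + 12(1.008) + 6(16.00) = 180.156 g/mol.
M(Na2CO3) = 2(22.99) + 12.01 + 3(16.00) = 105.99 g/mol.
n(C6H12O6) = 389.76 / 180.156 = 2.1634 mol.
Step 1 (C6H12O6:CO2 = 1:6): theoretical n(CO2) = 12.981 mol; at 64.19% yield, n(CO2) = 8.3323 mol.
Step 2 (CO2:Na2CO3 = 1:1): theoretical n(Na2CO3) = 8.3323 mol, so theoretical mass = 8.3323 × 105.99 = 883.14 g.
At 64.92% yield, actual mass of Na2CO3 = 883.14 × 0.6492 = 573.33 g.

573.3 g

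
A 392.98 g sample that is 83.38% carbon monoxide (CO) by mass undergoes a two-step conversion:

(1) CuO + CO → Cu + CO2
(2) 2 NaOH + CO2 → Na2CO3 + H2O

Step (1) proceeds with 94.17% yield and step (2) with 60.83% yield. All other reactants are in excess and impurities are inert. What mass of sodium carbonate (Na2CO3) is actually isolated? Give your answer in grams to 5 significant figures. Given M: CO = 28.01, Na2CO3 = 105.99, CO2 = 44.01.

710.26 g

Pure CO = 392.98 × 0.8338 = 327.667 g.
n(CO) = 327.667 / 28.01 = 11.6982 mol.
Step 1 (CO:CO2 = 1:1): theoretical n(CO2) = 11.6982 mol; at 94.17% yield, n(CO2) = 11.0162 mol.
Step 2 (CO2:Na2CO3 = 1:1): theoretical n(Na2CO3) = 11.0162 mol, so theoretical mass = 11.0162 × 105.99 = 1167.61 g.
At 60.83% yield, actual mass of Na2CO3 = 1167.61 × 0.6083 = 710.255 g.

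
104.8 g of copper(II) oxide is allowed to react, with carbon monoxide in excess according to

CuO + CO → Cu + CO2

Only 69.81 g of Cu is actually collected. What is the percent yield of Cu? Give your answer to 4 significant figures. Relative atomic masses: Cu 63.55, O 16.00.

M(CuO) = 63.55 + 16.00 = 79.55 g/mol.
M(Cu) = 63.55 g/mol.
n(CuO) = 104.80 g / 79.55 g/mol = 1.3174 mol.
From the equation the CuO:Cu mole ratio is 1:1, so n(Cu) = 1.3174 × 1/1 = 1.3174 mol.
Mass of Cu = 1.3174 mol × 63.55 g/mol = 83.721 g.
This is the theoretical yield. Percent yield = 69.81 g / 83.721 g × 100% = 83.384%.

83.38 %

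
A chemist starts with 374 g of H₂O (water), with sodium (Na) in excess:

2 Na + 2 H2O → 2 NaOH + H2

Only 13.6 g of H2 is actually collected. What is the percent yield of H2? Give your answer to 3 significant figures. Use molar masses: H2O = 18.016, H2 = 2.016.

n(H2O) = 374.0 g / 18.016 g/mol = 20.76 mol.
From the equation the H2O:H2 mole ratio is 2:1, so n(H2) = 20.76 × 1/2 = 10.38 mol.
Mass of H2 = 10.38 mol × 2.016 g/mol = 20.93 g.
This is the theoretical yield. Percent yield = 13.6 g / 20.93 g × 100% = 64.99%.

65.0 %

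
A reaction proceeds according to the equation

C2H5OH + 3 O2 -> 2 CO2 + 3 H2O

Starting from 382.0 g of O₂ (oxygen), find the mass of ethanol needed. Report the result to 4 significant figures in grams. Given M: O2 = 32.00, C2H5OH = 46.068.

183.3 g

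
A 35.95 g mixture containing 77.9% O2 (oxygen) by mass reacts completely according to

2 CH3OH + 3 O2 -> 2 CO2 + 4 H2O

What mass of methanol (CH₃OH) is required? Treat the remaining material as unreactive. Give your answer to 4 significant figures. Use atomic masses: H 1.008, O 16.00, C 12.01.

Mass of pure O2 = 35.95 g × 0.779 = 28.005 g.
M(O2) = 2(16.00) = 32.00 g/mol.
M(CH3OH) = 12.01 + 4(1.008) + 16.00 = 32.042 g/mol.
n(O2) = 28.005 g / 32.00 g/mol = 0.87516 mol.
From the equation the O2:CH3OH mole ratio is 3:2, so n(CH3OH) = 0.87516 × 2/3 = 0.58344 mol.
Mass of CH3OH = 0.58344 mol × 32.042 g/mol = 18.695 g.

18.69 g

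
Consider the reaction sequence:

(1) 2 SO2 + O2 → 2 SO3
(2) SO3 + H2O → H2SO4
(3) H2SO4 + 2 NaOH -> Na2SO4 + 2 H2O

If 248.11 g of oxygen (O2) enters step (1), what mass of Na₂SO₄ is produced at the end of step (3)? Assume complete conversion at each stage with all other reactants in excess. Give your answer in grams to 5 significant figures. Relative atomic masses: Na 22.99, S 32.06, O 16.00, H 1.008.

2202.6 g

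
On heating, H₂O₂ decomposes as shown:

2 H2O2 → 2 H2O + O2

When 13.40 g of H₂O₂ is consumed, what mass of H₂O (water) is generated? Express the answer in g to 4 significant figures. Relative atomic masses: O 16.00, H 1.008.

M(H2O2) = 2(1.008) + 2(16.00) = 34.016 g/mol.
M(H2O) = 2(1.008) + 16.00 = 18.016 g/mol.
n(H2O2) = 13.400 g / 34.016 g/mol = 0.39393 mol.
From the equation the H2O2:H2O mole ratio is 2:2, so n(H2O) = 0.39393 × 2/2 = 0.39393 mol.
Mass of H2O = 0.39393 mol × 18.016 g/mol = 7.0971 g.

7.097 g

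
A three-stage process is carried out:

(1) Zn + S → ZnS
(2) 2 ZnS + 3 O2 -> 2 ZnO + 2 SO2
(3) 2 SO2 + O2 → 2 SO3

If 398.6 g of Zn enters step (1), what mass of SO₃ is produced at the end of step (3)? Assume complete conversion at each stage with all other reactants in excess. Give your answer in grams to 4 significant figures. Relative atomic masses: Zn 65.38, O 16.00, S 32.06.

488.1 g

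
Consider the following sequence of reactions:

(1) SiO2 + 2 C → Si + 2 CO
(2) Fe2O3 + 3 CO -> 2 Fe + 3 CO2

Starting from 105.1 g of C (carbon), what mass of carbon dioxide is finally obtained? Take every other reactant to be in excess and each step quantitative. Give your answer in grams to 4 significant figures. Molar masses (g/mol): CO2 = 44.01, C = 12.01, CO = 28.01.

385.1 g

n(C) = 105.10 / 12.01 = 8.7510 mol.
Step 1 gives a 2:2 ratio of C to CO, so n(CO) = 8.7510 mol.
In step 2 the CO:CO2 ratio is 3:3, so n(CO2) = 8.7510 mol.
Mass of CO2 = 8.7510 × 44.01 = 385.13 g.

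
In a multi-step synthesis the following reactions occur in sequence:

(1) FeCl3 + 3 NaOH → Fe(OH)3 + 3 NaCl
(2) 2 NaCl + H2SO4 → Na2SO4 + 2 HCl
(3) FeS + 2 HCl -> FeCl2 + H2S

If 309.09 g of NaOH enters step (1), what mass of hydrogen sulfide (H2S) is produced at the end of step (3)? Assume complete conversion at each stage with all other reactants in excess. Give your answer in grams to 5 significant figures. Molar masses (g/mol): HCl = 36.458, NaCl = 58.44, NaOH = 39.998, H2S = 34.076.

n(NaOH) = 309.09 / 39.998 = 7.72764 mol.
Reaction (1): NaOH→NaCl ratio 3:3 ⇒ n(NaCl) = 7.72764 mol.
Reaction (2): NaCl→HCl ratio 2:2 ⇒ n(HCl) = 7.72764 mol.
Reaction (3): HCl→H2S ratio 2:1 ⇒ n(H2S) = 3.86382 mol.
Mass of H2S = 3.86382 × 34.076 = 131.663 g.

131.66 g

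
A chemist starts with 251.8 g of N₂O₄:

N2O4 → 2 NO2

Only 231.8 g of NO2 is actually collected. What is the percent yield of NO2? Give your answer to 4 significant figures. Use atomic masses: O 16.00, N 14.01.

M(N2O4) = 2(14.01) + 4(16.00) = 92.02 g/mol.
M(NO2) = 14.01 + 2(16.00) = 46.01 g/mol.
n(N2O4) = 251.80 g / 92.02 g/mol = 2.7364 mol.
From the equation the N2O4:NO2 mole ratio is 1:2, so n(NO2) = 2.7364 × 2/1 = 5.4727 mol.
Mass of NO2 = 5.4727 mol × 46.01 g/mol = 251.80 g.
This is the theoretical yield. Percent yield = 231.8 g / 251.80 g × 100% = 92.057%.

92.06 %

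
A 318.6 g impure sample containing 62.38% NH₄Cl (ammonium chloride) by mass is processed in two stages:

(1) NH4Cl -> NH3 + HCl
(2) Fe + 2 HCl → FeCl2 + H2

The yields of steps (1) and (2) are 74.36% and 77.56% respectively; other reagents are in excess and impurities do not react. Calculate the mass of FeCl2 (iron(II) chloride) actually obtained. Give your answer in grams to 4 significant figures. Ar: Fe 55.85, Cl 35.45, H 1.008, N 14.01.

135.8 g

Pure NH4Cl = 318.6 × 0.6238 = 198.74 g.
M(NH4Cl) = 14.01 + 4(1.008) + 35.45 = 53.492 g/mol.
M(FeCl2) = 55.85 + 2(35.45) = 126.75 g/mol.
n(NH4Cl) = 198.74 / 53.492 = 3.7154 mol.
Step 1 (NH4Cl:HCl = 1:1): theoretical n(HCl) = 3.7154 mol; at 74.36% yield, n(HCl) = 2.7628 mol.
Step 2 (HCl:FeCl2 = 2:1): theoretical n(FeCl2) = 1.3814 mol, so theoretical mass = 1.3814 × 126.75 = 175.09 g.
At 77.56% yield, actual mass of FeCl2 = 175.09 × 0.7756 = 135.80 g.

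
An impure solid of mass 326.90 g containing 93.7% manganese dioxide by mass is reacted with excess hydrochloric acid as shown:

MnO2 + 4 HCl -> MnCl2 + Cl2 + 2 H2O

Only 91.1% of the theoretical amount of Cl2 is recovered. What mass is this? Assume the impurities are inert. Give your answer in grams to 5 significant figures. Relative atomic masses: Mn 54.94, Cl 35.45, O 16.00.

Pure MnO2 available = 326.90 g × 0.937 = 306.305 g.
M(MnO2) = 54.94 + 2(16.00) = 86.94 g/mol.
M(Cl2) = 2(35.45) = 70.90 g/mol.
n(MnO2) = 306.305 g / 86.94 g/mol = 3.52318 mol.
From the equation the MnO2:Cl2 mole ratio is 1:1, so n(Cl2) = 3.52318 × 1/1 = 3.52318 mol.
Mass of Cl2 = 3.52318 mol × 70.90 g/mol = 249.793 g.
Actual mass collected = 249.793 g × 0.911 = 227.562 g.

227.56 g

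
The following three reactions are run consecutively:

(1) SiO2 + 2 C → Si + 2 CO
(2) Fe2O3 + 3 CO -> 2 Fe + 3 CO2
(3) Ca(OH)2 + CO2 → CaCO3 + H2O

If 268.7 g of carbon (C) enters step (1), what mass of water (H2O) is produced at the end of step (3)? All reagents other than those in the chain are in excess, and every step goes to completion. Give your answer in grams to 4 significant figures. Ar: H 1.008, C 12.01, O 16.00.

M(C) = 12.01 g/mol.
M(H2O) = 2(1.008) + 16.00 = 18.016 g/mol.
n(C) = 268.7 / 12.01 = 22.373 mol.
Reaction (1): C→CO ratio 2:2 ⇒ n(CO) = 22.373 mol.
Reaction (2): CO→CO2 ratio 3:3 ⇒ n(CO2) = 22.373 mol.
Reaction (3): CO2→H2O ratio 1:1 ⇒ n(H2O) = 22.373 mol.
Mass of H2O = 22.373 × 18.016 = 403.07 g.

403.1 g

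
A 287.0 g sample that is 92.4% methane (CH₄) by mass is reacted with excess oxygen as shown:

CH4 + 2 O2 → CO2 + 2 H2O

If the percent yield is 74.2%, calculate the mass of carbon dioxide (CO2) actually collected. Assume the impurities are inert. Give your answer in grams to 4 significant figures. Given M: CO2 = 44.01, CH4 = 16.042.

Pure CH4 available = 287.0 g × 0.924 = 265.19 g.
n(CH4) = 265.19 g / 16.042 g/mol = 16.531 mol.
From the equation the CH4:CO2 mole ratio is 1:1, so n(CO2) = 16.531 × 1/1 = 16.531 mol.
Mass of CO2 = 16.531 mol × 44.01 g/mol = 727.52 g.
Actual mass collected = 727.52 g × 0.742 = 539.82 g.

539.8 g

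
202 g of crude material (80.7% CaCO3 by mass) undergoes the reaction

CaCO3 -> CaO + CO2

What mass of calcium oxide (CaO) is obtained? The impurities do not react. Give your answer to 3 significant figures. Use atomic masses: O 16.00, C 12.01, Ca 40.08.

Mass of pure CaCO3 = 202 g × 0.807 = 163.0 g.
M(CaCO3) = 40.08 + 12.01 + 3(16.00) = 100.09 g/mol.
M(CaO) = 40.08 + 16.00 = 56.08 g/mol.
n(CaCO3) = 163.0 g / 100.09 g/mol = 1.629 mol.
From the equation the CaCO3:CaO mole ratio is 1:1, so n(CaO) = 1.629 × 1/1 = 1.629 mol.
Mass of CaO = 1.629 mol × 56.08 g/mol = 91.34 g.

91.3 g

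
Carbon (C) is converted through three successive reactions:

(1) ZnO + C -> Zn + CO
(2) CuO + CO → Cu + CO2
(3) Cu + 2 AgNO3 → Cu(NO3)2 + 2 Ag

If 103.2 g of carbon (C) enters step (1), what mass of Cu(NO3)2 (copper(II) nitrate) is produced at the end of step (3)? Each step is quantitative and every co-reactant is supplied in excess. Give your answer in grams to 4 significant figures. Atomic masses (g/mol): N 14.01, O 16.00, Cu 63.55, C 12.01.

1612 g

M(C) = 12.01 g/mol.
M(Cu(NO3)2) = 63.55 + 2(14.01) + 6(16.00) = 187.57 g/mol.
n(C) = 103.2 / 12.01 = 8.5928 mol.
Reaction (1): C→CO ratio 1:1 ⇒ n(CO) = 8.5928 mol.
Reaction (2): CO→Cu ratio 1:1 ⇒ n(Cu) = 8.5928 mol.
Reaction (3): Cu→Cu(NO3)2 ratio 1:1 ⇒ n(Cu(NO3)2) = 8.5928 mol.
Mass of Cu(NO3)2 = 8.5928 × 187.57 = 1611.8 g.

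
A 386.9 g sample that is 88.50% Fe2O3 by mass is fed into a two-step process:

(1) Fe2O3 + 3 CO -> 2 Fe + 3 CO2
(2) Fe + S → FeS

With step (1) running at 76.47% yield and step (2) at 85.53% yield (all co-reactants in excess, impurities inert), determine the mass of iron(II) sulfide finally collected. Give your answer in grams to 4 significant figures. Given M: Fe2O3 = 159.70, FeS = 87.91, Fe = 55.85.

246.6 g

Pure Fe2O3 = 386.9 × 0.8850 = 342.41 g.
n(Fe2O3) = 342.41 / 159.70 = 2.1441 mol.
Step 1 (Fe2O3:Fe = 1:2): theoretical n(Fe) = 4.2881 mol; at 76.47% yield, n(Fe) = 3.2791 mol.
Step 2 (Fe:FeS = 1:1): theoretical n(FeS) = 3.2791 mol, so theoretical mass = 3.2791 × 87.91 = 288.27 g.
At 85.53% yield, actual mass of FeS = 288.27 × 0.8553 = 246.56 g.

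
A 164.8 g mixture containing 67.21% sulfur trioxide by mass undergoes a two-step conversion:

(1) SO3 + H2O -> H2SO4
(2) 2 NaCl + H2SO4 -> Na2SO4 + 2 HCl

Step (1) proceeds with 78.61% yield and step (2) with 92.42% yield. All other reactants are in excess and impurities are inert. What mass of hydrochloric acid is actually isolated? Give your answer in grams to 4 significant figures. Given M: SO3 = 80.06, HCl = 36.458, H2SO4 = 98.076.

73.29 g

Pure SO3 = 164.8 × 0.6721 = 110.76 g.
n(SO3) = 110.76 / 80.06 = 1.3835 mol.
Step 1 (SO3:H2SO4 = 1:1): theoretical n(H2SO4) = 1.3835 mol; at 78.61% yield, n(H2SO4) = 1.0876 mol.
Step 2 (H2SO4:HCl = 1:2): theoretical n(HCl) = 2.1751 mol, so theoretical mass = 2.1751 × 36.458 = 79.301 g.
At 92.42% yield, actual mass of HCl = 79.301 × 0.9242 = 73.290 g.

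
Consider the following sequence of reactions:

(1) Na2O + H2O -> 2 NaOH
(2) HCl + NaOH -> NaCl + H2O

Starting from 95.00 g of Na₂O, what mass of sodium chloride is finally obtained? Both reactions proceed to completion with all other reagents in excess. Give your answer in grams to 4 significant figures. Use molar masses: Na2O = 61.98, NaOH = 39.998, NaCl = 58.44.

179.1 g

n(Na2O) = 95.000 / 61.98 = 1.5328 mol.
Step 1 gives a 1:2 ratio of Na2O to NaOH, so n(NaOH) = 3.0655 mol.
In step 2 the NaOH:NaCl ratio is 1:1, so n(NaCl) = 3.0655 mol.
Mass of NaCl = 3.0655 × 58.44 = 179.15 g.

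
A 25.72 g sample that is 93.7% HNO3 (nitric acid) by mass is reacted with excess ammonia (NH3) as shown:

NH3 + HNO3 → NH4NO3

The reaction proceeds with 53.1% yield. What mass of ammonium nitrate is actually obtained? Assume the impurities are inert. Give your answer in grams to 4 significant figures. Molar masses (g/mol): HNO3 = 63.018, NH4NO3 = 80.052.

Pure HNO3 available = 25.72 g × 0.937 = 24.100 g.
n(HNO3) = 24.100 g / 63.018 g/mol = 0.38242 mol.
From the equation the HNO3:NH4NO3 mole ratio is 1:1, so n(NH4NO3) = 0.38242 × 1/1 = 0.38242 mol.
Mass of NH4NO3 = 0.38242 mol × 80.052 g/mol = 30.614 g.
Actual mass collected = 30.614 g × 0.531 = 16.256 g.

16.26 g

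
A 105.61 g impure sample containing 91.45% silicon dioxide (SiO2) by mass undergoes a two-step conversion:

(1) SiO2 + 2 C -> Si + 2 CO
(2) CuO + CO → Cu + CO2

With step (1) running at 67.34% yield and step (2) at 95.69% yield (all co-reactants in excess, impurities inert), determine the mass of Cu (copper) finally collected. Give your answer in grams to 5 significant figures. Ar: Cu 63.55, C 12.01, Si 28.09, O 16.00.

131.64 g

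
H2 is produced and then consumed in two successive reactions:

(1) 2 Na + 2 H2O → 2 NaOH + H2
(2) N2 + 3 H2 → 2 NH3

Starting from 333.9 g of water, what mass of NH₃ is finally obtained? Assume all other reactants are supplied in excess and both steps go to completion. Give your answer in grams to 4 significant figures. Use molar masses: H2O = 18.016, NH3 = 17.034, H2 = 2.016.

n(H2O) = 333.90 / 18.016 = 18.534 mol.
Step 1 gives a 2:1 ratio of H2O to H2, so n(H2) = 9.2668 mol.
In step 2 the H2:NH3 ratio is 3:2, so n(NH3) = 6.1778 mol.
Mass of NH3 = 6.1778 × 17.034 = 105.23 g.

105.2 g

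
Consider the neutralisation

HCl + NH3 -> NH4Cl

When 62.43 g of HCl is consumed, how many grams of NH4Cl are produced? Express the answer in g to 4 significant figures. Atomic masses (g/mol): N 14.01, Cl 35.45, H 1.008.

M(HCl) = 1.008 + 35.45 = 36.458 g/mol.
M(NH4Cl) = 14.01 + 4(1.008) + 35.45 = 53.492 g/mol.
n(HCl) = 62.430 g / 36.458 g/mol = 1.7124 mol.
From the equation the HCl:NH4Cl mole ratio is 1:1, so n(NH4Cl) = 1.7124 × 1/1 = 1.7124 mol.
Mass of NH4Cl = 1.7124 mol × 53.492 g/mol = 91.599 g.

91.60 g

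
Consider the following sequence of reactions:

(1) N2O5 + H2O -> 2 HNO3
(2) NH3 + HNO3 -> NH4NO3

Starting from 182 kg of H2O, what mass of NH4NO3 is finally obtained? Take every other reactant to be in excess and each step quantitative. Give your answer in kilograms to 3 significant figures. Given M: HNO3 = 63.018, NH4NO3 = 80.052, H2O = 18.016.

1620 kg

182 kg = 182000 g.
n(H2O) = 182000 / 18.016 = 10100 mol.
Step 1 gives a 1:2 ratio of H2O to HNO3, so n(HNO3) = 20200 mol.
In step 2 the HNO3:NH4NO3 ratio is 1:1, so n(NH4NO3) = 20200 mol.
Mass of NH4NO3 = 20200 × 80.052 = 1.617 × 10^6 g = 1620 kg.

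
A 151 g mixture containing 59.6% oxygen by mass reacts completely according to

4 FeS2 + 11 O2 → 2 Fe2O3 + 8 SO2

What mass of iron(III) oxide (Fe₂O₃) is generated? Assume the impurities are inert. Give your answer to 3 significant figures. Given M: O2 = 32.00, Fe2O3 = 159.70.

81.7 g

Mass of pure O2 = 151 g × 0.596 = 90.00 g.
n(O2) = 90.00 g / 32.00 g/mol = 2.812 mol.
From the equation the O2:Fe2O3 mole ratio is 11:2, so n(Fe2O3) = 2.812 × 2/11 = 0.5113 mol.
Mass of Fe2O3 = 0.5113 mol × 159.70 g/mol = 81.66 g.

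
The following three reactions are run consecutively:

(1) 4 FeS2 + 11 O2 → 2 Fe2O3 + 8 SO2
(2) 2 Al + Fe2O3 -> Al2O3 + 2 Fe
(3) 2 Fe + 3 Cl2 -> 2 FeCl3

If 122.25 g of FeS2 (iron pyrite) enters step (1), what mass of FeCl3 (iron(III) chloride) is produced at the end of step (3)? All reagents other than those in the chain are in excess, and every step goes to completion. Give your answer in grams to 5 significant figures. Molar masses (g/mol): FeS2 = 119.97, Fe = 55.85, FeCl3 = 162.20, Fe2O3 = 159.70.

165.28 g

n(FeS2) = 122.25 / 119.97 = 1.01900 mol.
Reaction (1): FeS2→Fe2O3 ratio 4:2 ⇒ n(Fe2O3) = 0.509502 mol.
Reaction (2): Fe2O3→Fe ratio 1:2 ⇒ n(Fe) = 1.01900 mol.
Reaction (3): Fe→FeCl3 ratio 2:2 ⇒ n(FeCl3) = 1.01900 mol.
Mass of FeCl3 = 1.01900 × 162.20 = 165.283 g.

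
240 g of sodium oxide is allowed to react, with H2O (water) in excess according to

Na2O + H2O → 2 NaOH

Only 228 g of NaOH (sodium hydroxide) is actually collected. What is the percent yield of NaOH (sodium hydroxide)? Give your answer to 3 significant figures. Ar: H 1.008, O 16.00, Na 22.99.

73.6 %

M(Na2O) = 2(22.99) + 16.00 = 61.98 g/mol.
M(NaOH) = 22.99 + 16.00 + 1.008 = 39.998 g/mol.
n(Na2O) = 240.0 g / 61.98 g/mol = 3.872 mol.
From the equation the Na2O:NaOH mole ratio is 1:2, so n(NaOH) = 3.872 × 2/1 = 7.744 mol.
Mass of NaOH = 7.744 mol × 39.998 g/mol = 309.8 g.
This is the theoretical yield. Percent yield = 228 g / 309.8 g × 100% = 73.60%.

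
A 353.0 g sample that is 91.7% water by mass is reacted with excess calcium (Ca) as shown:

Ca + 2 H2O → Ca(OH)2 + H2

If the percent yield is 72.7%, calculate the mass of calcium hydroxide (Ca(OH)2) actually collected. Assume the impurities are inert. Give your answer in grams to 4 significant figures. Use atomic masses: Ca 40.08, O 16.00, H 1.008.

483.9 g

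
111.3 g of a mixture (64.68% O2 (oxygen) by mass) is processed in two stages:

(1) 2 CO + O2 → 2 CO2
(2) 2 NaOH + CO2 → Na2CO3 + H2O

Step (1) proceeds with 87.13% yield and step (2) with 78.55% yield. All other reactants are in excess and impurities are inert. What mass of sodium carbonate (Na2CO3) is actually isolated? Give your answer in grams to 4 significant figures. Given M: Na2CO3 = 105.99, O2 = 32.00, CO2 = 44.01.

326.4 g

Pure O2 = 111.3 × 0.6468 = 71.989 g.
n(O2) = 71.989 / 32.00 = 2.2497 mol.
Step 1 (O2:CO2 = 1:2): theoretical n(CO2) = 4.4993 mol; at 87.13% yield, n(CO2) = 3.9202 mol.
Step 2 (CO2:Na2CO3 = 1:1): theoretical n(Na2CO3) = 3.9202 mol, so theoretical mass = 3.9202 × 105.99 = 415.51 g.
At 78.55% yield, actual mass of Na2CO3 = 415.51 × 0.7855 = 326.38 g.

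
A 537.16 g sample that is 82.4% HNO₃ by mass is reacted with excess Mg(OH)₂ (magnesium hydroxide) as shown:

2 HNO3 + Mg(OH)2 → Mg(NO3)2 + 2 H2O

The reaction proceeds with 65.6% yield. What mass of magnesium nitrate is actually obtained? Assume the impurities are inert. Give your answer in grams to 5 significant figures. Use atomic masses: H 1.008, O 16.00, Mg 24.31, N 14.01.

Pure HNO3 available = 537.16 g × 0.824 = 442.620 g.
M(HNO3) = 1.008 + 14.01 + 3(16.00) = 63.018 g/mol.
M(Mg(NO3)2) = 24.31 + 2(14.01) + 6(16.00) = 148.33 g/mol.
n(HNO3) = 442.620 g / 63.018 g/mol = 7.02370 mol.
From the equation the HNO3:Mg(NO3)2 mole ratio is 2:1, so n(Mg(NO3)2) = 7.02370 × 1/2 = 3.51185 mol.
Mass of Mg(NO3)2 = 3.51185 mol × 148.33 g/mol = 520.913 g.
Actual mass collected = 520.913 g × 0.656 = 341.719 g.

341.72 g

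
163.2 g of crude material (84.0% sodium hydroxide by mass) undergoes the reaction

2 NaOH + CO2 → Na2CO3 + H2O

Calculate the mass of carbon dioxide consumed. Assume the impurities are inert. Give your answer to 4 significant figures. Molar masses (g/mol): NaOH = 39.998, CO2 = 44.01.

75.42 g

Mass of pure NaOH = 163.2 g × 0.840 = 137.09 g.
n(NaOH) = 137.09 g / 39.998 g/mol = 3.4274 mol.
From the equation the NaOH:CO2 mole ratio is 2:1, so n(CO2) = 3.4274 × 1/2 = 1.7137 mol.
Mass of CO2 = 1.7137 mol × 44.01 g/mol = 75.419 g.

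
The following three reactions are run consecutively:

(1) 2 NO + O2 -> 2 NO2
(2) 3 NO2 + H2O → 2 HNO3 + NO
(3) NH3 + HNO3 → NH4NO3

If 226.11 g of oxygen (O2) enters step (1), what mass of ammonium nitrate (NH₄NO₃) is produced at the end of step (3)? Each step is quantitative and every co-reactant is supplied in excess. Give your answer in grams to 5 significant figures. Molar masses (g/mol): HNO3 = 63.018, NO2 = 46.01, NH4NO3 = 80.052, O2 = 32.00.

754.19 g

n(O2) = 226.11 / 32.00 = 7.06594 mol.
Reaction (1): O2→NO2 ratio 1:2 ⇒ n(NO2) = 14.1319 mol.
Reaction (2): NO2→HNO3 ratio 3:2 ⇒ n(HNO3) = 9.42125 mol.
Reaction (3): HNO3→NH4NO3 ratio 1:1 ⇒ n(NH4NO3) = 9.42125 mol.
Mass of NH4NO3 = 9.42125 × 80.052 = 754.190 g.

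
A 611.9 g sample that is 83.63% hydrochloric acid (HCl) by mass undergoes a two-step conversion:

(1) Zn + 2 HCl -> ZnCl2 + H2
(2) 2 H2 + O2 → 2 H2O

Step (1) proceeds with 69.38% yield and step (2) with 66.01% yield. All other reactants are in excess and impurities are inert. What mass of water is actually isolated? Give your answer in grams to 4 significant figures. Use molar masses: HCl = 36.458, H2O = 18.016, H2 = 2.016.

57.91 g

Pure HCl = 611.9 × 0.8363 = 511.73 g.
n(HCl) = 511.73 / 36.458 = 14.036 mol.
Step 1 (HCl:H2 = 2:1): theoretical n(H2) = 7.0181 mol; at 69.38% yield, n(H2) = 4.8692 mol.
Step 2 (H2:H2O = 2:2): theoretical n(H2O) = 4.8692 mol, so theoretical mass = 4.8692 × 18.016 = 87.723 g.
At 66.01% yield, actual mass of H2O = 87.723 × 0.6601 = 57.906 g.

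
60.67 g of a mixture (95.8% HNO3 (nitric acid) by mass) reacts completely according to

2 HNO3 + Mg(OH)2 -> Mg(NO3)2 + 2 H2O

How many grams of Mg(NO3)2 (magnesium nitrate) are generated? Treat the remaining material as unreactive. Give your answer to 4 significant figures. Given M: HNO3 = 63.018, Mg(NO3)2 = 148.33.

Mass of pure HNO3 = 60.67 g × 0.958 = 58.122 g.
n(HNO3) = 58.122 g / 63.018 g/mol = 0.92231 mol.
From the equation the HNO3:Mg(NO3)2 mole ratio is 2:1, so n(Mg(NO3)2) = 0.92231 × 1/2 = 0.46115 mol.
Mass of Mg(NO3)2 = 0.46115 mol × 148.33 g/mol = 68.403 g.

68.40 g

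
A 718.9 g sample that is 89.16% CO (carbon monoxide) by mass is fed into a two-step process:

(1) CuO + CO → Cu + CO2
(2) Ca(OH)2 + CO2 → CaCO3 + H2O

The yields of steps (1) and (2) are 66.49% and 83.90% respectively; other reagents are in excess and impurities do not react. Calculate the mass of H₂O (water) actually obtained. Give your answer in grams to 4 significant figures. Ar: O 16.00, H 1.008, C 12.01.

230.0 g

Pure CO = 718.9 × 0.8916 = 640.97 g.
M(CO) = 12.01 + 16.00 = 28.01 g/mol.
M(H2O) = 2(1.008) + 16.00 = 18.016 g/mol.
n(CO) = 640.97 / 28.01 = 22.884 mol.
Step 1 (CO:CO2 = 1:1): theoretical n(CO2) = 22.884 mol; at 66.49% yield, n(CO2) = 15.215 mol.
Step 2 (CO2:H2O = 1:1): theoretical n(H2O) = 15.215 mol, so theoretical mass = 15.215 × 18.016 = 274.12 g.
At 83.90% yield, actual mass of H2O = 274.12 × 0.8390 = 229.99 g.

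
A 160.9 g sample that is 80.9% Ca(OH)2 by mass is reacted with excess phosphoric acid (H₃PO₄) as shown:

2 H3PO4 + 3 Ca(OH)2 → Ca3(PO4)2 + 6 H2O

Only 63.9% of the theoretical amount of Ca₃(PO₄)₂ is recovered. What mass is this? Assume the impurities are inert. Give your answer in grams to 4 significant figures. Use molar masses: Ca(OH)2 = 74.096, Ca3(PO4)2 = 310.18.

Pure Ca(OH)2 available = 160.9 g × 0.809 = 130.17 g.
n(Ca(OH)2) = 130.17 g / 74.096 g/mol = 1.7567 mol.
From the equation the Ca(OH)2:Ca3(PO4)2 mole ratio is 3:1, so n(Ca3(PO4)2) = 1.7567 × 1/3 = 0.58558 mol.
Mass of Ca3(PO4)2 = 0.58558 mol × 310.18 g/mol = 181.64 g.
Actual mass collected = 181.64 g × 0.639 = 116.07 g.

116.1 g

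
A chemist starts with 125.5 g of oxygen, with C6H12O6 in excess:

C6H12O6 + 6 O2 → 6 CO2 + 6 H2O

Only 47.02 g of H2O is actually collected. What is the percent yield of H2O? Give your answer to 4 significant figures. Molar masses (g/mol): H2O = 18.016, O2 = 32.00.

n(O2) = 125.50 g / 32.00 g/mol = 3.9219 mol.
From the equation the O2:H2O mole ratio is 6:6, so n(H2O) = 3.9219 × 6/6 = 3.9219 mol.
Mass of H2O = 3.9219 mol × 18.016 g/mol = 70.656 g.
This is the theoretical yield. Percent yield = 47.02 g / 70.656 g × 100% = 66.547%.

66.55 %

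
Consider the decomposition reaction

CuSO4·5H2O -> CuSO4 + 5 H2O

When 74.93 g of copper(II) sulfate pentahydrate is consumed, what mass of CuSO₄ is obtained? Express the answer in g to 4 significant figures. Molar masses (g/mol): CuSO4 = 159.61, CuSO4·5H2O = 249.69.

n(CuSO4·5H2O) = 74.930 g / 249.69 g/mol = 0.30009 mol.
From the equation the CuSO4·5H2O:CuSO4 mole ratio is 1:1, so n(CuSO4) = 0.30009 × 1/1 = 0.30009 mol.
Mass of CuSO4 = 0.30009 mol × 159.61 g/mol = 47.898 g.

47.90 g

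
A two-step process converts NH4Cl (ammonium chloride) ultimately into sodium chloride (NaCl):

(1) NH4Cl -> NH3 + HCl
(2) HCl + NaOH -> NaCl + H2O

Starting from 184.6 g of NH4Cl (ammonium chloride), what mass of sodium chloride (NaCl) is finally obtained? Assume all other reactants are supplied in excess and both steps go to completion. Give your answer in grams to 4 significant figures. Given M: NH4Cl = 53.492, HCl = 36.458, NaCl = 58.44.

201.7 g

n(NH4Cl) = 184.60 / 53.492 = 3.4510 mol.
Step 1 gives a 1:1 ratio of NH4Cl to HCl, so n(HCl) = 3.4510 mol.
In step 2 the HCl:NaCl ratio is 1:1, so n(NaCl) = 3.4510 mol.
Mass of NaCl = 3.4510 × 58.44 = 201.68 g.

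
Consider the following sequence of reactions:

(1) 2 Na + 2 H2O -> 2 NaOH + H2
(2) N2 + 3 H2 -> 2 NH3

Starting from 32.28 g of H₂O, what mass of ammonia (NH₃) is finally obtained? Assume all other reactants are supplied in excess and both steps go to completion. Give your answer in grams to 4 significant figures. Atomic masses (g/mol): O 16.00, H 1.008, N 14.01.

M(H2O) = 2(1.008) + 16.00 = 18.016 g/mol.
M(NH3) = 14.01 + 3(1.008) = 17.034 g/mol.
n(H2O) = 32.280 / 18.016 = 1.7917 mol.
Step 1 gives a 2:1 ratio of H2O to H2, so n(H2) = 0.89587 mol.
In step 2 the H2:NH3 ratio is 3:2, so n(NH3) = 0.59725 mol.
Mass of NH3 = 0.59725 × 17.034 = 10.174 g.

10.17 g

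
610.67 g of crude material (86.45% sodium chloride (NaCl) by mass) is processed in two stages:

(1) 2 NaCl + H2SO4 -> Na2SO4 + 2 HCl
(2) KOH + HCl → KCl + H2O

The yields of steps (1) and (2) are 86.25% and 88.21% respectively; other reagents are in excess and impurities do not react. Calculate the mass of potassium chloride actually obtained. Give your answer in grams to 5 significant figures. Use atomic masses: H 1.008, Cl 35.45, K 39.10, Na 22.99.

Pure NaCl = 610.67 × 0.8645 = 527.924 g.
M(NaCl) = 22.99 + 35.45 = 58.44 g/mol.
M(KCl) = 39.10 + 35.45 = 74.55 g/mol.
n(NaCl) = 527.924 / 58.44 = 9.03361 mol.
Step 1 (NaCl:HCl = 2:2): theoretical n(HCl) = 9.03361 mol; at 86.25% yield, n(HCl) = 7.79149 mol.
Step 2 (HCl:KCl = 1:1): theoretical n(KCl) = 7.79149 mol, so theoretical mass = 7.79149 × 74.55 = 580.856 g.
At 88.21% yield, actual mass of KCl = 580.856 × 0.8821 = 512.373 g.

512.37 g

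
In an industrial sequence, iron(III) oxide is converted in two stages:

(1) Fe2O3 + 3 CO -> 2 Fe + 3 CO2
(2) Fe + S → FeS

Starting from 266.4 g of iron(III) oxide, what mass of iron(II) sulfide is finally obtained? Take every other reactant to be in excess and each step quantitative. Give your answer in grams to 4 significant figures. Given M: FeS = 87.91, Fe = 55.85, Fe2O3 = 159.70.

293.3 g

n(Fe2O3) = 266.40 / 159.70 = 1.6681 mol.
Step 1 gives a 1:2 ratio of Fe2O3 to Fe, so n(Fe) = 3.3363 mol.
In step 2 the Fe:FeS ratio is 1:1, so n(FeS) = 3.3363 mol.
Mass of FeS = 3.3363 × 87.91 = 293.29 g.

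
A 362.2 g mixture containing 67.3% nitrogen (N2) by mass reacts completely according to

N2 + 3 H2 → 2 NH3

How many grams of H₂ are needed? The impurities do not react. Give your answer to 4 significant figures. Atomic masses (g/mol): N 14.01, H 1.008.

52.61 g

Mass of pure N2 = 362.2 g × 0.673 = 243.76 g.
M(N2) = 2(14.01) = 28.02 g/mol.
M(H2) = 2(1.008) = 2.016 g/mol.
n(N2) = 243.76 g / 28.02 g/mol = 8.6995 mol.
From the equation the N2:H2 mole ratio is 1:3, so n(H2) = 8.6995 × 3/1 = 26.099 mol.
Mass of H2 = 26.099 mol × 2.016 g/mol = 52.615 g.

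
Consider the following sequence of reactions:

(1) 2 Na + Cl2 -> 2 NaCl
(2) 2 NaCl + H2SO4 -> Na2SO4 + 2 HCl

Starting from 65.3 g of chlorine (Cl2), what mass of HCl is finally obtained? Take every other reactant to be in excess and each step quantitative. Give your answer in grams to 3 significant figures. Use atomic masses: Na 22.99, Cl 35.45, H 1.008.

67.2 g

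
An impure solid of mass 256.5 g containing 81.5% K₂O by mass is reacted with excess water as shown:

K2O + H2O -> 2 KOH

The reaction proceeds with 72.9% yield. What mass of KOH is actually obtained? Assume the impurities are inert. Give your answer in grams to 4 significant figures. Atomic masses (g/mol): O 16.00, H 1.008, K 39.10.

Pure K2O available = 256.5 g × 0.815 = 209.05 g.
M(K2O) = 2(39.10) + 16.00 = 94.20 g/mol.
M(KOH) = 39.10 + 16.00 + 1.008 = 56.108 g/mol.
n(K2O) = 209.05 g / 94.20 g/mol = 2.2192 mol.
From the equation the K2O:KOH mole ratio is 1:2, so n(KOH) = 2.2192 × 2/1 = 4.4384 mol.
Mass of KOH = 4.4384 mol × 56.108 g/mol = 249.03 g.
Actual mass collected = 249.03 g × 0.729 = 181.54 g.

181.5 g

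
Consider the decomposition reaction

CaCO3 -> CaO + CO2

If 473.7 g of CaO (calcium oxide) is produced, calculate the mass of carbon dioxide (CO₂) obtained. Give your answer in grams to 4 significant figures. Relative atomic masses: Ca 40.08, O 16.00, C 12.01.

371.7 g

M(CaO) = 40.08 + 16.00 = 56.08 g/mol.
M(CO2) = 12.01 + 2(16.00) = 44.01 g/mol.
n(CaO) = 473.70 g / 56.08 g/mol = 8.4469 mol.
From the equation the CaO:CO2 mole ratio is 1:1, so n(CO2) = 8.4469 × 1/1 = 8.4469 mol.
Mass of CO2 = 8.4469 mol × 44.01 g/mol = 371.75 g.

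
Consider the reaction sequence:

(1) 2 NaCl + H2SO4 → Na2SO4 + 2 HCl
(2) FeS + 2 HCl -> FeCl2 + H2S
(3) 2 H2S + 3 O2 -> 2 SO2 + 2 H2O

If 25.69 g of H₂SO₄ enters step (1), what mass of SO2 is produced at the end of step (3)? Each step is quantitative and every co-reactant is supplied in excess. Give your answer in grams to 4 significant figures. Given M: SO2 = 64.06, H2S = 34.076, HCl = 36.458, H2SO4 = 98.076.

16.78 g

n(H2SO4) = 25.69 / 98.076 = 0.26194 mol.
Reaction (1): H2SO4→HCl ratio 1:2 ⇒ n(HCl) = 0.52388 mol.
Reaction (2): HCl→H2S ratio 2:1 ⇒ n(H2S) = 0.26194 mol.
Reaction (3): H2S→SO2 ratio 2:2 ⇒ n(SO2) = 0.26194 mol.
Mass of SO2 = 0.26194 × 64.06 = 16.780 g.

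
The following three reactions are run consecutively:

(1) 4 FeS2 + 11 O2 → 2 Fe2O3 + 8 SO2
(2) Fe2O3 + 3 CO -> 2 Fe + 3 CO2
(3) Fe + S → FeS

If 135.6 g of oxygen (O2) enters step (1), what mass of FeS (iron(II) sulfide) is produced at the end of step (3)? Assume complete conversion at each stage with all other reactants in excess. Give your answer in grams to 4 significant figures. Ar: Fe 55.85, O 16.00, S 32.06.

135.5 g

M(O2) = 2(16.00) = 32.00 g/mol.
M(FeS) = 55.85 + 32.06 = 87.91 g/mol.
n(O2) = 135.6 / 32.00 = 4.2375 mol.
Reaction (1): O2→Fe2O3 ratio 11:2 ⇒ n(Fe2O3) = 0.77045 mol.
Reaction (2): Fe2O3→Fe ratio 1:2 ⇒ n(Fe) = 1.5409 mol.
Reaction (3): Fe→FeS ratio 1:1 ⇒ n(FeS) = 1.5409 mol.
Mass of FeS = 1.5409 × 87.91 = 135.46 g.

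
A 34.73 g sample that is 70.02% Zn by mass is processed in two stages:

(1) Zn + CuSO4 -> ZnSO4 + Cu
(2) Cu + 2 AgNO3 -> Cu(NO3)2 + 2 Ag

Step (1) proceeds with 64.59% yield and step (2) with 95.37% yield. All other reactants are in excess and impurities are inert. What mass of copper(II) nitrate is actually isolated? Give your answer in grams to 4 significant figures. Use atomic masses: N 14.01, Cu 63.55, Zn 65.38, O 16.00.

42.98 g

Pure Zn = 34.73 × 0.7002 = 24.318 g.
M(Zn) = 65.38 g/mol.
M(Cu(NO3)2) = 63.55 + 2(14.01) + 6(16.00) = 187.57 g/mol.
n(Zn) = 24.318 / 65.38 = 0.37195 mol.
Step 1 (Zn:Cu = 1:1): theoretical n(Cu) = 0.37195 mol; at 64.59% yield, n(Cu) = 0.24024 mol.
Step 2 (Cu:Cu(NO3)2 = 1:1): theoretical n(Cu(NO3)2) = 0.24024 mol, so theoretical mass = 0.24024 × 187.57 = 45.062 g.
At 95.37% yield, actual mass of Cu(NO3)2 = 45.062 × 0.9537 = 42.976 g.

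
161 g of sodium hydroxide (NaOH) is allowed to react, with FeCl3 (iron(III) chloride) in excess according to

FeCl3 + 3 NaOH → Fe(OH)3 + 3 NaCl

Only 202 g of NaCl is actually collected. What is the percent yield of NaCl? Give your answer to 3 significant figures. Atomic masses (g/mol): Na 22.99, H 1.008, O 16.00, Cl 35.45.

M(NaOH) = 22.99 + 16.00 + 1.008 = 39.998 g/mol.
M(NaCl) = 22.99 + 35.45 = 58.44 g/mol.
n(NaOH) = 161.0 g / 39.998 g/mol = 4.025 mol.
From the equation the NaOH:NaCl mole ratio is 3:3, so n(NaCl) = 4.025 × 3/3 = 4.025 mol.
Mass of NaCl = 4.025 mol × 58.44 g/mol = 235.2 g.
This is the theoretical yield. Percent yield = 202 g / 235.2 g × 100% = 85.87%.

85.9 %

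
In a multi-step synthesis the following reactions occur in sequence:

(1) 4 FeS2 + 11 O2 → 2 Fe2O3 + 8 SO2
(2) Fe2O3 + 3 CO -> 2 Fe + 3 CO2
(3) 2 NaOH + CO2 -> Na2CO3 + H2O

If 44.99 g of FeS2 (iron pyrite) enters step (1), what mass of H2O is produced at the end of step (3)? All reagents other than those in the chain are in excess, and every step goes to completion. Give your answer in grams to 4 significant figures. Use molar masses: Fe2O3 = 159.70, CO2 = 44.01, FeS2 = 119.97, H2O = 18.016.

10.13 g

n(FeS2) = 44.99 / 119.97 = 0.37501 mol.
Reaction (1): FeS2→Fe2O3 ratio 4:2 ⇒ n(Fe2O3) = 0.18751 mol.
Reaction (2): Fe2O3→CO2 ratio 1:3 ⇒ n(CO2) = 0.56252 mol.
Reaction (3): CO2→H2O ratio 1:1 ⇒ n(H2O) = 0.56252 mol.
Mass of H2O = 0.56252 × 18.016 = 10.134 g.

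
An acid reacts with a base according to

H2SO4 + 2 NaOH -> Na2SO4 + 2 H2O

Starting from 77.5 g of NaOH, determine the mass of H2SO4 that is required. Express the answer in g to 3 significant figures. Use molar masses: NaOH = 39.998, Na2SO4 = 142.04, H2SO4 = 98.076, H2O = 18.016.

95.0 g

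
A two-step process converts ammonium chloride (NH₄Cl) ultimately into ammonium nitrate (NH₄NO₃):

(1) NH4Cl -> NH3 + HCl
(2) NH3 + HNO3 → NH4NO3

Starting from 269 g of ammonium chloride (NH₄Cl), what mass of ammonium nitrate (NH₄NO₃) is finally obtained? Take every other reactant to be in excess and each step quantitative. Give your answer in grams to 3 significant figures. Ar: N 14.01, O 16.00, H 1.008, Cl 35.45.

403 g

M(NH4Cl) = 14.01 + 4(1.008) + 35.45 = 53.492 g/mol.
M(NH4NO3) = 2(14.01) + 4(1.008) + 3(16.00) = 80.052 g/mol.
n(NH4Cl) = 269.0 / 53.492 = 5.029 mol.
Step 1 gives a 1:1 ratio of NH4Cl to NH3, so n(NH3) = 5.029 mol.
In step 2 the NH3:NH4NO3 ratio is 1:1, so n(NH4NO3) = 5.029 mol.
Mass of NH4NO3 = 5.029 × 80.052 = 402.6 g.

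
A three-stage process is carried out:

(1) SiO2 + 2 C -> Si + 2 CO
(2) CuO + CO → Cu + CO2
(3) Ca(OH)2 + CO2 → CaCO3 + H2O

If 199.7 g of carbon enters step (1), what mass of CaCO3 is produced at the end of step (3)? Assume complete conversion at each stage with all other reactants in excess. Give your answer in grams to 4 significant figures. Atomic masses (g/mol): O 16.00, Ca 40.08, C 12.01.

M(C) = 12.01 g/mol.
M(CaCO3) = 40.08 + 12.01 + 3(16.00) = 100.09 g/mol.
n(C) = 199.7 / 12.01 = 16.628 mol.
Reaction (1): C→CO ratio 2:2 ⇒ n(CO) = 16.628 mol.
Reaction (2): CO→CO2 ratio 1:1 ⇒ n(CO2) = 16.628 mol.
Reaction (3): CO2→CaCO3 ratio 1:1 ⇒ n(CaCO3) = 16.628 mol.
Mass of CaCO3 = 16.628 × 100.09 = 1664.3 g.

1664 g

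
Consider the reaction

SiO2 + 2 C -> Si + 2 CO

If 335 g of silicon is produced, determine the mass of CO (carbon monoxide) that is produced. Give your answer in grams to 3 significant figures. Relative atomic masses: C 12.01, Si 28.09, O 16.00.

M(Si) = 28.09 g/mol.
M(CO) = 12.01 + 16.00 = 28.01 g/mol.
n(Si) = 335.0 g / 28.09 g/mol = 11.93 mol.
From the equation the Si:CO mole ratio is 1:2, so n(CO) = 11.93 × 2/1 = 23.85 mol.
Mass of CO = 23.85 mol × 28.01 g/mol = 668.1 g.

668 g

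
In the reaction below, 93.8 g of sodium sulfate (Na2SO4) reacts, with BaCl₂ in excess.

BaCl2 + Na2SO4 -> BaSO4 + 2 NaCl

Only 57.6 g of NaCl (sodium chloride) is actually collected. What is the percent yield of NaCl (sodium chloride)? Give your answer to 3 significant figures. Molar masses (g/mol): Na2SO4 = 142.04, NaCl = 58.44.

74.6 %

n(Na2SO4) = 93.80 g / 142.04 g/mol = 0.6604 mol.
From the equation the Na2SO4:NaCl mole ratio is 1:2, so n(NaCl) = 0.6604 × 2/1 = 1.321 mol.
Mass of NaCl = 1.321 mol × 58.44 g/mol = 77.18 g.
This is the theoretical yield. Percent yield = 57.6 g / 77.18 g × 100% = 74.63%.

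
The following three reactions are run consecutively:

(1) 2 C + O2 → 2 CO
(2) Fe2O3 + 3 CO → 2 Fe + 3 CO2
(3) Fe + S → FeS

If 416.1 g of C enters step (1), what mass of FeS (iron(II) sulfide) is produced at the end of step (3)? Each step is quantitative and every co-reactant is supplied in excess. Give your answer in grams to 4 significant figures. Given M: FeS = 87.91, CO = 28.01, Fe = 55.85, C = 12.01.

2030 g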